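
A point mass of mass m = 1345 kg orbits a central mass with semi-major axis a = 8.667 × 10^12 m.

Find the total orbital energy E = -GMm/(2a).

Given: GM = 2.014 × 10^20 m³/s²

E = −GMm / (2a).
E = −2.014e+20 · 1345 / (2 · 8.667e+12) J ≈ -1.563e+10 J = -15.63 GJ.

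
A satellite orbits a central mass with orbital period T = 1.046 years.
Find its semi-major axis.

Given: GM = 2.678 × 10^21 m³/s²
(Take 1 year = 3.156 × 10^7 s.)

Convert to SI: T = 1.046 years = 3.30118e+07 s.
Invert Kepler's third law: a = (GM · T² / (4π²))^(1/3).
Substituting T = 3.30118e+07 s and GM = 2.678e+21 m³/s²:
a = (2.678e+21 · (3.30118e+07)² / (4π²))^(1/3) m
a ≈ 4.197e+11 m = 419.7 Gm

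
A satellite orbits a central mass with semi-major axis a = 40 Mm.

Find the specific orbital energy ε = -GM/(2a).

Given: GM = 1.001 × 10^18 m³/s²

Convert to SI: a = 40 Mm = 4e+07 m.
ε = −GM / (2a).
ε = −1.001e+18 / (2 · 4e+07) J/kg ≈ -1.251e+10 J/kg = -12.51 GJ/kg.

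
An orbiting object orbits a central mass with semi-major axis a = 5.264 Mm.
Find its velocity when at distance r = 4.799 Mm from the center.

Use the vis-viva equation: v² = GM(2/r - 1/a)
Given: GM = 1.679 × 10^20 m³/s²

Convert to SI: a = 5.264 Mm = 5.264e+06 m; r = 4.799 Mm = 4.799e+06 m.
Vis-viva: v = √(GM · (2/r − 1/a)).
2/r − 1/a = 2/4.799e+06 − 1/5.264e+06 = 2.26784e-07 m⁻¹.
v = √(1.679e+20 · 2.26784e-07) m/s ≈ 6.171e+06 m/s = 6171 km/s.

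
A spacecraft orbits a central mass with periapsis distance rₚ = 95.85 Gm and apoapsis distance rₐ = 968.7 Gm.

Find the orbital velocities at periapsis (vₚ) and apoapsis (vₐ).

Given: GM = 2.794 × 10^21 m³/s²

Convert to SI: rₚ = 95.85 Gm = 9.585e+10 m; rₐ = 968.7 Gm = 9.687e+11 m.
Use the vis-viva equation v² = GM(2/r − 1/a) with a = (rₚ + rₐ)/2 = (9.585e+10 + 9.687e+11)/2 = 5.32275e+11 m.
vₚ = √(GM · (2/rₚ − 1/a)) = √(2.794e+21 · (2/9.585e+10 − 1/5.32275e+11)) m/s ≈ 2.303e+05 m/s = 230.3 km/s.
vₐ = √(GM · (2/rₐ − 1/a)) = √(2.794e+21 · (2/9.687e+11 − 1/5.32275e+11)) m/s ≈ 2.279e+04 m/s = 22.79 km/s.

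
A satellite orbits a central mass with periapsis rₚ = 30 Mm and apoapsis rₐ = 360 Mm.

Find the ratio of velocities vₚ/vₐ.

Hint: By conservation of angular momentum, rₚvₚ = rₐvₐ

Convert to SI: rₚ = 30 Mm = 3e+07 m; rₐ = 360 Mm = 3.6e+08 m.
Conservation of angular momentum gives rₚvₚ = rₐvₐ, so vₚ/vₐ = rₐ/rₚ.
vₚ/vₐ = 3.6e+08 / 3e+07 ≈ 12.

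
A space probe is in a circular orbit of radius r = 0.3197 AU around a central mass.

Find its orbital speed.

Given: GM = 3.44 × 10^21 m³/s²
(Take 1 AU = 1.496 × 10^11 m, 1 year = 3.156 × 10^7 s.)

Convert to SI: r = 0.3197 AU = 4.78271e+10 m.
For a circular orbit, gravity supplies the centripetal force, so v = √(GM / r).
v = √(3.44e+21 / 4.78271e+10) m/s ≈ 2.682e+05 m/s = 56.58 AU/year.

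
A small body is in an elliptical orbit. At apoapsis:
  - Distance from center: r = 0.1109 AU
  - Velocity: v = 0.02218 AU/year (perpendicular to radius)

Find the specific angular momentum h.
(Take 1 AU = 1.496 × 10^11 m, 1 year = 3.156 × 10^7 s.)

Convert to SI: r = 0.1109 AU = 1.65906e+10 m; v = 0.02218 AU/year = 105.137 m/s.
With v perpendicular to r, h = r · v.
h = 1.65906e+10 · 105.137 m²/s ≈ 1.744e+12 m²/s.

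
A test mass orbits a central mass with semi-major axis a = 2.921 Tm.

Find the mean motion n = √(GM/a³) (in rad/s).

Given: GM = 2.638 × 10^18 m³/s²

Convert to SI: a = 2.921 Tm = 2.921e+12 m.
n = √(GM / a³).
n = √(2.638e+18 / (2.921e+12)³) rad/s ≈ 3.253e-10 rad/s.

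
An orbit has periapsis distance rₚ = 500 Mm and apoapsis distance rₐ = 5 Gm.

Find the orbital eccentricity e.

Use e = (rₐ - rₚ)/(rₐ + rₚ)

Convert to SI: rₚ = 500 Mm = 5e+08 m; rₐ = 5 Gm = 5e+09 m.
e = (rₐ − rₚ) / (rₐ + rₚ).
e = (5e+09 − 5e+08) / (5e+09 + 5e+08) = 4.5e+09 / 5.5e+09 ≈ 0.8182.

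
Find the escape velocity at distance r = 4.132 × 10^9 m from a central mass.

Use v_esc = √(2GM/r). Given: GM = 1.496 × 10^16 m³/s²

Escape velocity comes from setting total energy to zero: ½v² − GM/r = 0 ⇒ v_esc = √(2GM / r).
v_esc = √(2 · 1.496e+16 / 4.132e+09) m/s ≈ 2691 m/s = 2.691 km/s.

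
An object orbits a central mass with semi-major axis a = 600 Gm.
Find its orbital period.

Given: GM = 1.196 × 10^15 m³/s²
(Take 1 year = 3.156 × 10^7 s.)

Convert to SI: a = 600 Gm = 6e+11 m.
Kepler's third law: T = 2π √(a³ / GM).
Substituting a = 6e+11 m and GM = 1.196e+15 m³/s²:
T = 2π √((6e+11)³ / 1.196e+15) s
T ≈ 8.444e+10 s = 2675 years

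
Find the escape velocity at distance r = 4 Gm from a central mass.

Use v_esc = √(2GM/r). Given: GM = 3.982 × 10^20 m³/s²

Convert to SI: r = 4 Gm = 4e+09 m.
Escape velocity comes from setting total energy to zero: ½v² − GM/r = 0 ⇒ v_esc = √(2GM / r).
v_esc = √(2 · 3.982e+20 / 4e+09) m/s ≈ 4.462e+05 m/s = 446.2 km/s.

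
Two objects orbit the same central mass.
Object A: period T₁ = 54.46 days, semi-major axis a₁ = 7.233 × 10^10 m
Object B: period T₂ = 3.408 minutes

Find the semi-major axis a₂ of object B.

Convert to SI: T₁ = 54.46 days = 4.70534e+06 s; T₂ = 3.408 minutes = 204.48 s.
Kepler's third law: (T₁/T₂)² = (a₁/a₂)³ ⇒ a₂ = a₁ · (T₂/T₁)^(2/3).
T₂/T₁ = 204.48 / 4.70534e+06 = 4.3457e-05.
a₂ = 7.233e+10 · (4.3457e-05)^(2/3) m ≈ 8.94e+07 m = 8.94 × 10^7 m.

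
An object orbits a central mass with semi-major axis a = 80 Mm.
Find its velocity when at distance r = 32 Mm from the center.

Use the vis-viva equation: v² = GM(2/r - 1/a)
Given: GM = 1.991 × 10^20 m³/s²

Convert to SI: a = 80 Mm = 8e+07 m; r = 32 Mm = 3.2e+07 m.
Vis-viva: v = √(GM · (2/r − 1/a)).
2/r − 1/a = 2/3.2e+07 − 1/8e+07 = 5e-08 m⁻¹.
v = √(1.991e+20 · 5e-08) m/s ≈ 3.155e+06 m/s = 3155 km/s.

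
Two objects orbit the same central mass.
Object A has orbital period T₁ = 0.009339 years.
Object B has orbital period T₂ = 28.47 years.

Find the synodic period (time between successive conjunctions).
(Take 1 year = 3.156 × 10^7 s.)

Convert to SI: T₁ = 0.009339 years = 294739 s; T₂ = 28.47 years = 8.98513e+08 s.
T_syn = |T₁ · T₂ / (T₁ − T₂)|.
T_syn = |294739 · 8.98513e+08 / (294739 − 8.98513e+08)| s ≈ 2.948e+05 s = 0.009342 years.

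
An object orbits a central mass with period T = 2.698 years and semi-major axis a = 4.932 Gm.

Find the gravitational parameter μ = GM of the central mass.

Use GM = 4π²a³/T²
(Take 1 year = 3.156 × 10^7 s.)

Convert to SI: T = 2.698 years = 8.51489e+07 s; a = 4.932 Gm = 4.932e+09 m.
GM = 4π² · a³ / T².
GM = 4π² · (4.932e+09)³ / (8.51489e+07)² m³/s² ≈ 6.532e+14 m³/s² = 6.532 × 10^14 m³/s².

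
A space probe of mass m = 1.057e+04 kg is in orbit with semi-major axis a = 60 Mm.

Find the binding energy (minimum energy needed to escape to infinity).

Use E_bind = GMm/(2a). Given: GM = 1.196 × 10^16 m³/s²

Convert to SI: a = 60 Mm = 6e+07 m.
Total orbital energy is E = −GMm/(2a); binding energy is E_bind = −E = GMm/(2a).
E_bind = 1.196e+16 · 1.057e+04 / (2 · 6e+07) J ≈ 1.053e+12 J = 1.053 TJ.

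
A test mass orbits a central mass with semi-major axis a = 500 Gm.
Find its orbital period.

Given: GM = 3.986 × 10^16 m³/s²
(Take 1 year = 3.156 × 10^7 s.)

Convert to SI: a = 500 Gm = 5e+11 m.
Kepler's third law: T = 2π √(a³ / GM).
Substituting a = 5e+11 m and GM = 3.986e+16 m³/s²:
T = 2π √((5e+11)³ / 3.986e+16) s
T ≈ 1.113e+10 s = 352.6 years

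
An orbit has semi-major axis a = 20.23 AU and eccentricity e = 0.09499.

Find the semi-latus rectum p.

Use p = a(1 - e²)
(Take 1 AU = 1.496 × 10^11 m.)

Convert to SI: a = 20.23 AU = 3.02641e+12 m.
p = a (1 − e²).
p = 3.02641e+12 · (1 − (0.09499)²) = 3.02641e+12 · 0.990977 ≈ 2.999e+12 m = 20.05 AU.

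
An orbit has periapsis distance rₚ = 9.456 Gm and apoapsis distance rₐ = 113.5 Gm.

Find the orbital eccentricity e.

Convert to SI: rₚ = 9.456 Gm = 9.456e+09 m; rₐ = 113.5 Gm = 1.135e+11 m.
e = (rₐ − rₚ) / (rₐ + rₚ).
e = (1.135e+11 − 9.456e+09) / (1.135e+11 + 9.456e+09) = 1.04044e+11 / 1.22956e+11 ≈ 0.8462.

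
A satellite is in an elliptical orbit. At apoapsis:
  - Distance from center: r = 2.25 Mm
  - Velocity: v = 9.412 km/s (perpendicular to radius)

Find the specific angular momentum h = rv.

Convert to SI: r = 2.25 Mm = 2.25e+06 m; v = 9.412 km/s = 9412 m/s.
With v perpendicular to r, h = r · v.
h = 2.25e+06 · 9412 m²/s ≈ 2.118e+10 m²/s.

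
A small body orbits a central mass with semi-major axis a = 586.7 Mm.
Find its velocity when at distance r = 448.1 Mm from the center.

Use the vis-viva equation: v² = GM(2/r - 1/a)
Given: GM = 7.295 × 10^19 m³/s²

Convert to SI: a = 586.7 Mm = 5.867e+08 m; r = 448.1 Mm = 4.481e+08 m.
Vis-viva: v = √(GM · (2/r − 1/a)).
2/r − 1/a = 2/4.481e+08 − 1/5.867e+08 = 2.75884e-09 m⁻¹.
v = √(7.295e+19 · 2.75884e-09) m/s ≈ 4.486e+05 m/s = 448.6 km/s.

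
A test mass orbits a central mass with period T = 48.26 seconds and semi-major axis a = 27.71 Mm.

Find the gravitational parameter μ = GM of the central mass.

Convert to SI: a = 27.71 Mm = 2.771e+07 m.
GM = 4π² · a³ / T².
GM = 4π² · (2.771e+07)³ / (48.26)² m³/s² ≈ 3.607e+20 m³/s² = 3.607 × 10^20 m³/s².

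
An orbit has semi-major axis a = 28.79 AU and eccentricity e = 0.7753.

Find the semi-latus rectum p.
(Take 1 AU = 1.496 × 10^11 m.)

Convert to SI: a = 28.79 AU = 4.30698e+12 m.
p = a (1 − e²).
p = 4.30698e+12 · (1 − (0.7753)²) = 4.30698e+12 · 0.39891 ≈ 1.718e+12 m = 11.48 AU.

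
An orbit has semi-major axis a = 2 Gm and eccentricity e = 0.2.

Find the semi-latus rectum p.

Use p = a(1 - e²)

Convert to SI: a = 2 Gm = 2e+09 m.
p = a (1 − e²).
p = 2e+09 · (1 − (0.2)²) = 2e+09 · 0.96 ≈ 1.92e+09 m = 1.92 Gm.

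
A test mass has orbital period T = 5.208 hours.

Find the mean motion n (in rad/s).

Convert to SI: T = 5.208 hours = 18748.8 s.
n = 2π / T.
n = 2π / 18748.8 s ≈ 0.0003351 rad/s.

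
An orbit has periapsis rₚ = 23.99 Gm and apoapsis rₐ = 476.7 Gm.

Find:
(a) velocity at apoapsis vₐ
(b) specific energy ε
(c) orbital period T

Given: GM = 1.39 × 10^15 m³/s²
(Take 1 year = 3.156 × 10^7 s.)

Convert to SI: rₚ = 23.99 Gm = 2.399e+10 m; rₐ = 476.7 Gm = 4.767e+11 m.
(a) With a = (rₚ + rₐ)/2 = 2.50345e+11 m, vₐ = √(GM (2/rₐ − 1/a)) = √(1.39e+15 · (2/4.767e+11 − 1/2.50345e+11)) m/s ≈ 16.72 m/s
(b) With a = (rₚ + rₐ)/2 = 2.50345e+11 m, ε = −GM/(2a) = −1.39e+15/(2 · 2.50345e+11) J/kg ≈ -2776 J/kg
(c) With a = (rₚ + rₐ)/2 = 2.50345e+11 m, T = 2π √(a³/GM) = 2π √((2.50345e+11)³/1.39e+15) s ≈ 2.111e+10 s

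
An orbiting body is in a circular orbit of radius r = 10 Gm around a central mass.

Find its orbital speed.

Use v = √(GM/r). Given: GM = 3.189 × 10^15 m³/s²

Convert to SI: r = 10 Gm = 1e+10 m.
For a circular orbit, gravity supplies the centripetal force, so v = √(GM / r).
v = √(3.189e+15 / 1e+10) m/s ≈ 564.7 m/s = 564.7 m/s.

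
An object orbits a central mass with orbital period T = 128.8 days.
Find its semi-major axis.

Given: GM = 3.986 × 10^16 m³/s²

Convert to SI: T = 128.8 days = 1.11283e+07 s.
Invert Kepler's third law: a = (GM · T² / (4π²))^(1/3).
Substituting T = 1.11283e+07 s and GM = 3.986e+16 m³/s²:
a = (3.986e+16 · (1.11283e+07)² / (4π²))^(1/3) m
a ≈ 5e+09 m = 5 Gm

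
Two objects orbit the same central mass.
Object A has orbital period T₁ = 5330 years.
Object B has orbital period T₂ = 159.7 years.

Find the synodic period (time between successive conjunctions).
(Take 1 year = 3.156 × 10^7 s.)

Convert to SI: T₁ = 5330 years = 1.68215e+11 s; T₂ = 159.7 years = 5.04013e+09 s.
T_syn = |T₁ · T₂ / (T₁ − T₂)|.
T_syn = |1.68215e+11 · 5.04013e+09 / (1.68215e+11 − 5.04013e+09)| s ≈ 5.196e+09 s = 164.6 years.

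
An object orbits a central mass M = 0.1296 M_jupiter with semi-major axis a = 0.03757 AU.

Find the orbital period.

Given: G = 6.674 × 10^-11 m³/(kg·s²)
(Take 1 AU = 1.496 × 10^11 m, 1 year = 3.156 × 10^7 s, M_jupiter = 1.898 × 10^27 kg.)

Convert to SI: a = 0.03757 AU = 5.62047e+09 m; M = 0.1296 M_jupiter = 2.45981e+26 kg.
GM = G · M = 6.674e-11 · 2.45981e+26 = 1.64168e+16 m³/s².
Kepler's third law: T = 2π √(a³ / GM).
Substituting a = 5.62047e+09 m and GM = 1.64168e+16 m³/s²:
T = 2π √((5.62047e+09)³ / 1.64168e+16) s
T ≈ 2.066e+07 s = 0.6547 years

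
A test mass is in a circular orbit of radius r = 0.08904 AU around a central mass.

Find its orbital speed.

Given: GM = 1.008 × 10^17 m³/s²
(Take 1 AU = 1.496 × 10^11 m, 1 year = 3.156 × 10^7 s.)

Convert to SI: r = 0.08904 AU = 1.33204e+10 m.
For a circular orbit, gravity supplies the centripetal force, so v = √(GM / r).
v = √(1.008e+17 / 1.33204e+10) m/s ≈ 2751 m/s = 0.5803 AU/year.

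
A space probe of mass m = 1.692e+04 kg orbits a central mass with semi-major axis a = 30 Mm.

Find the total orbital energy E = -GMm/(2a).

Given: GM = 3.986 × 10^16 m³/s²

Convert to SI: a = 30 Mm = 3e+07 m.
E = −GMm / (2a).
E = −3.986e+16 · 1.692e+04 / (2 · 3e+07) J ≈ -1.124e+13 J = -11.24 TJ.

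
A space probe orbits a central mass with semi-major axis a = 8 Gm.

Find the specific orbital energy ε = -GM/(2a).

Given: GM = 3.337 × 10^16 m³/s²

Convert to SI: a = 8 Gm = 8e+09 m.
ε = −GM / (2a).
ε = −3.337e+16 / (2 · 8e+09) J/kg ≈ -2.086e+06 J/kg = -2.086 MJ/kg.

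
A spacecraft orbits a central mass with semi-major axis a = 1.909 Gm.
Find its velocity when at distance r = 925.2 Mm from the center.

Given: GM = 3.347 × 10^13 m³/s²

Convert to SI: a = 1.909 Gm = 1.909e+09 m; r = 925.2 Mm = 9.252e+08 m.
Vis-viva: v = √(GM · (2/r − 1/a)).
2/r − 1/a = 2/9.252e+08 − 1/1.909e+09 = 1.63786e-09 m⁻¹.
v = √(3.347e+13 · 1.63786e-09) m/s ≈ 234.1 m/s = 234.1 m/s.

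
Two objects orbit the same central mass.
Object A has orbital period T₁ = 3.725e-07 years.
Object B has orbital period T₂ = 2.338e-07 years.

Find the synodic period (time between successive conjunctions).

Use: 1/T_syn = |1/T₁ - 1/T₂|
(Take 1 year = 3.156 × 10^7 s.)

Convert to SI: T₁ = 3.725e-07 years = 11.7561 s; T₂ = 2.338e-07 years = 7.37873 s.
T_syn = |T₁ · T₂ / (T₁ − T₂)|.
T_syn = |11.7561 · 7.37873 / (11.7561 − 7.37873)| s ≈ 19.82 s = 6.279e-07 years.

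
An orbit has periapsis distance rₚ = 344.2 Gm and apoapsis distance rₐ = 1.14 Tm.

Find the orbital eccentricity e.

Convert to SI: rₚ = 344.2 Gm = 3.442e+11 m; rₐ = 1.14 Tm = 1.14e+12 m.
e = (rₐ − rₚ) / (rₐ + rₚ).
e = (1.14e+12 − 3.442e+11) / (1.14e+12 + 3.442e+11) = 7.958e+11 / 1.4842e+12 ≈ 0.5362.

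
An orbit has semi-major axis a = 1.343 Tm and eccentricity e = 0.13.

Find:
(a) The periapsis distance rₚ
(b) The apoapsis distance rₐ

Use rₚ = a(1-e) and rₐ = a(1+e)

Convert to SI: a = 1.343 Tm = 1.343e+12 m.
(a) rₚ = a(1 − e) = 1.343e+12 · (1 − 0.13) = 1.343e+12 · 0.87 ≈ 1.168e+12 m = 1.168 Tm.
(b) rₐ = a(1 + e) = 1.343e+12 · (1 + 0.13) = 1.343e+12 · 1.13 ≈ 1.518e+12 m = 1.518 Tm.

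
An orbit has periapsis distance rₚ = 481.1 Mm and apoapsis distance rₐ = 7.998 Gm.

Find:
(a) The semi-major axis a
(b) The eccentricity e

Convert to SI: rₚ = 481.1 Mm = 4.811e+08 m; rₐ = 7.998 Gm = 7.998e+09 m.
(a) a = (rₚ + rₐ) / 2 = (4.811e+08 + 7.998e+09) / 2 ≈ 4.24e+09 m = 4.24 Gm.
(b) e = (rₐ − rₚ) / (rₐ + rₚ) = (7.998e+09 − 4.811e+08) / (7.998e+09 + 4.811e+08) ≈ 0.8865.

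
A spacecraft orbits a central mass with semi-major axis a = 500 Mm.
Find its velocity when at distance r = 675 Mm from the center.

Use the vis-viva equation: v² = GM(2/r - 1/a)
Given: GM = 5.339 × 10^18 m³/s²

Convert to SI: a = 500 Mm = 5e+08 m; r = 675 Mm = 6.75e+08 m.
Vis-viva: v = √(GM · (2/r − 1/a)).
2/r − 1/a = 2/6.75e+08 − 1/5e+08 = 9.62963e-10 m⁻¹.
v = √(5.339e+18 · 9.62963e-10) m/s ≈ 7.17e+04 m/s = 71.7 km/s.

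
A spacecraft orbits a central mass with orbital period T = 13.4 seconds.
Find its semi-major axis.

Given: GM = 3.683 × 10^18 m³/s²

Invert Kepler's third law: a = (GM · T² / (4π²))^(1/3).
Substituting T = 13.4 s and GM = 3.683e+18 m³/s²:
a = (3.683e+18 · (13.4)² / (4π²))^(1/3) m
a ≈ 2.559e+06 m = 2.559 Mm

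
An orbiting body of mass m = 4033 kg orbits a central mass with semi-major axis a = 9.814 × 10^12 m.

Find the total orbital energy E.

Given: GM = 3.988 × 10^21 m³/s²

E = −GMm / (2a).
E = −3.988e+21 · 4033 / (2 · 9.814e+12) J ≈ -8.194e+11 J = -819.4 GJ.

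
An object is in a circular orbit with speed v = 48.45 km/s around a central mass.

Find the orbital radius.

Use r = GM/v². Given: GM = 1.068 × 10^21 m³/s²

Convert to SI: v = 48.45 km/s = 48450 m/s.
For a circular orbit, v² = GM / r, so r = GM / v².
r = 1.068e+21 / (48450)² m ≈ 4.55e+11 m = 4.55 × 10^11 m.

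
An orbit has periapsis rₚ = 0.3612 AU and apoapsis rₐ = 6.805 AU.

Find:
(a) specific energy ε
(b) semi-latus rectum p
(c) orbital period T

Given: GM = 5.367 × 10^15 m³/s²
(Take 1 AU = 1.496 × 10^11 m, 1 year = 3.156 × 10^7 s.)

Convert to SI: rₚ = 0.3612 AU = 5.40355e+10 m; rₐ = 6.805 AU = 1.01803e+12 m.
(a) With a = (rₚ + rₐ)/2 = 5.36032e+11 m, ε = −GM/(2a) = −5.367e+15/(2 · 5.36032e+11) J/kg ≈ -5006 J/kg
(b) From a = (rₚ + rₐ)/2 = 5.36032e+11 m and e = (rₐ − rₚ)/(rₐ + rₚ) = 0.899193, p = a(1 − e²) = 5.36032e+11 · (1 − (0.899193)²) ≈ 1.026e+11 m
(c) With a = (rₚ + rₐ)/2 = 5.36032e+11 m, T = 2π √(a³/GM) = 2π √((5.36032e+11)³/5.367e+15) s ≈ 3.366e+10 s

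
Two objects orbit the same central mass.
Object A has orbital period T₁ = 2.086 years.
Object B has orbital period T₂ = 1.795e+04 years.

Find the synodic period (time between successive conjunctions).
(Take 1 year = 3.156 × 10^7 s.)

Convert to SI: T₁ = 2.086 years = 6.58342e+07 s; T₂ = 1.795e+04 years = 5.66502e+11 s.
T_syn = |T₁ · T₂ / (T₁ − T₂)|.
T_syn = |6.58342e+07 · 5.66502e+11 / (6.58342e+07 − 5.66502e+11)| s ≈ 6.584e+07 s = 2.086 years.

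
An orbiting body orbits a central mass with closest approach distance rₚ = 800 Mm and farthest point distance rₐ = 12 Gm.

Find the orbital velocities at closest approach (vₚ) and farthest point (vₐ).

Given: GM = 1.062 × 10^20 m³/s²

Convert to SI: rₚ = 800 Mm = 8e+08 m; rₐ = 12 Gm = 1.2e+10 m.
Use the vis-viva equation v² = GM(2/r − 1/a) with a = (rₚ + rₐ)/2 = (8e+08 + 1.2e+10)/2 = 6.4e+09 m.
vₚ = √(GM · (2/rₚ − 1/a)) = √(1.062e+20 · (2/8e+08 − 1/6.4e+09)) m/s ≈ 4.989e+05 m/s = 498.9 km/s.
vₐ = √(GM · (2/rₐ − 1/a)) = √(1.062e+20 · (2/1.2e+10 − 1/6.4e+09)) m/s ≈ 3.326e+04 m/s = 33.26 km/s.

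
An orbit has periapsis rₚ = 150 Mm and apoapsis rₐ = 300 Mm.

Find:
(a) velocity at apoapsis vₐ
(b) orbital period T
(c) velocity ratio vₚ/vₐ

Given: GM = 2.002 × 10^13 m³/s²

Convert to SI: rₚ = 150 Mm = 1.5e+08 m; rₐ = 300 Mm = 3e+08 m.
(a) With a = (rₚ + rₐ)/2 = 2.25e+08 m, vₐ = √(GM (2/rₐ − 1/a)) = √(2.002e+13 · (2/3e+08 − 1/2.25e+08)) m/s ≈ 210.9 m/s
(b) With a = (rₚ + rₐ)/2 = 2.25e+08 m, T = 2π √(a³/GM) = 2π √((2.25e+08)³/2.002e+13) s ≈ 4.739e+06 s
(c) Conservation of angular momentum (rₚvₚ = rₐvₐ) gives vₚ/vₐ = rₐ/rₚ = 3e+08/1.5e+08 ≈ 2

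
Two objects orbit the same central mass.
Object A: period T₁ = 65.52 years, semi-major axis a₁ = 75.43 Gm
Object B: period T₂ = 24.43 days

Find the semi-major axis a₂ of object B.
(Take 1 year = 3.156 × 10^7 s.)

Convert to SI: T₁ = 65.52 years = 2.06781e+09 s; a₁ = 75.43 Gm = 7.543e+10 m; T₂ = 24.43 days = 2.11075e+06 s.
Kepler's third law: (T₁/T₂)² = (a₁/a₂)³ ⇒ a₂ = a₁ · (T₂/T₁)^(2/3).
T₂/T₁ = 2.11075e+06 / 2.06781e+09 = 0.00102077.
a₂ = 7.543e+10 · (0.00102077)^(2/3) m ≈ 7.647e+08 m = 764.7 Mm.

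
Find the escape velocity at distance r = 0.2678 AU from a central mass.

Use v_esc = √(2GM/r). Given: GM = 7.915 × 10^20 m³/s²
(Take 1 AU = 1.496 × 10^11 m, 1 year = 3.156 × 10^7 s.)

Convert to SI: r = 0.2678 AU = 4.00629e+10 m.
Escape velocity comes from setting total energy to zero: ½v² − GM/r = 0 ⇒ v_esc = √(2GM / r).
v_esc = √(2 · 7.915e+20 / 4.00629e+10) m/s ≈ 1.988e+05 m/s = 41.93 AU/year.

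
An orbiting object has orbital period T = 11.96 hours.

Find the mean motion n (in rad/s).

Convert to SI: T = 11.96 hours = 43056 s.
n = 2π / T.
n = 2π / 43056 s ≈ 0.0001459 rad/s.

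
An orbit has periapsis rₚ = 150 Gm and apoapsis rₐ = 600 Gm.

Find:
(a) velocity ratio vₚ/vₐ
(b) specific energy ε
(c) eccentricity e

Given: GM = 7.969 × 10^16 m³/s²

Convert to SI: rₚ = 150 Gm = 1.5e+11 m; rₐ = 600 Gm = 6e+11 m.
(a) Conservation of angular momentum (rₚvₚ = rₐvₐ) gives vₚ/vₐ = rₐ/rₚ = 6e+11/1.5e+11 ≈ 4
(b) With a = (rₚ + rₐ)/2 = 3.75e+11 m, ε = −GM/(2a) = −7.969e+16/(2 · 3.75e+11) J/kg ≈ -1.063e+05 J/kg
(c) e = (rₐ − rₚ)/(rₐ + rₚ) = (6e+11 − 1.5e+11)/(6e+11 + 1.5e+11) ≈ 0.6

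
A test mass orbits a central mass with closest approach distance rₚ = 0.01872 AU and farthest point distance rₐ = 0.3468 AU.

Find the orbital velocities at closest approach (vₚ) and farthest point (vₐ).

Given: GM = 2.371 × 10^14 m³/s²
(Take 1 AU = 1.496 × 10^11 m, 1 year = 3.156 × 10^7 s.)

Convert to SI: rₚ = 0.01872 AU = 2.80051e+09 m; rₐ = 0.3468 AU = 5.18813e+10 m.
Use the vis-viva equation v² = GM(2/r − 1/a) with a = (rₚ + rₐ)/2 = (2.80051e+09 + 5.18813e+10)/2 = 2.73409e+10 m.
vₚ = √(GM · (2/rₚ − 1/a)) = √(2.371e+14 · (2/2.80051e+09 − 1/2.73409e+10)) m/s ≈ 400.8 m/s = 0.08456 AU/year.
vₐ = √(GM · (2/rₐ − 1/a)) = √(2.371e+14 · (2/5.18813e+10 − 1/2.73409e+10)) m/s ≈ 21.64 m/s = 0.004564 AU/year.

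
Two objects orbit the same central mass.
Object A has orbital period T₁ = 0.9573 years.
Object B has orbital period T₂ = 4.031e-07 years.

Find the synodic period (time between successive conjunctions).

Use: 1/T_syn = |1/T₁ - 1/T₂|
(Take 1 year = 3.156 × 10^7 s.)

Convert to SI: T₁ = 0.9573 years = 3.02124e+07 s; T₂ = 4.031e-07 years = 12.7218 s.
T_syn = |T₁ · T₂ / (T₁ − T₂)|.
T_syn = |3.02124e+07 · 12.7218 / (3.02124e+07 − 12.7218)| s ≈ 12.72 s = 4.031e-07 years.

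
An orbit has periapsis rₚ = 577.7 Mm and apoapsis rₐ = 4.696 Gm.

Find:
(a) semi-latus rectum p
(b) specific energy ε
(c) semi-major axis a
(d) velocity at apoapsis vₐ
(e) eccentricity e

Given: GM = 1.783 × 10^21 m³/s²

Convert to SI: rₚ = 577.7 Mm = 5.777e+08 m; rₐ = 4.696 Gm = 4.696e+09 m.
(a) From a = (rₚ + rₐ)/2 = 2.63685e+09 m and e = (rₐ − rₚ)/(rₐ + rₚ) = 0.780913, p = a(1 − e²) = 2.63685e+09 · (1 − (0.780913)²) ≈ 1.029e+09 m
(b) With a = (rₚ + rₐ)/2 = 2.63685e+09 m, ε = −GM/(2a) = −1.783e+21/(2 · 2.63685e+09) J/kg ≈ -3.381e+11 J/kg
(c) a = (rₚ + rₐ)/2 = (5.777e+08 + 4.696e+09)/2 ≈ 2.637e+09 m
(d) With a = (rₚ + rₐ)/2 = 2.63685e+09 m, vₐ = √(GM (2/rₐ − 1/a)) = √(1.783e+21 · (2/4.696e+09 − 1/2.63685e+09)) m/s ≈ 2.884e+05 m/s
(e) e = (rₐ − rₚ)/(rₐ + rₚ) = (4.696e+09 − 5.777e+08)/(4.696e+09 + 5.777e+08) ≈ 0.7809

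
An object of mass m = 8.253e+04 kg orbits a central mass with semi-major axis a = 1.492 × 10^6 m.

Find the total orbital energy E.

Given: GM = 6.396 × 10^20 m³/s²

E = −GMm / (2a).
E = −6.396e+20 · 8.253e+04 / (2 · 1.492e+06) J ≈ -1.769e+19 J = -17.69 EJ.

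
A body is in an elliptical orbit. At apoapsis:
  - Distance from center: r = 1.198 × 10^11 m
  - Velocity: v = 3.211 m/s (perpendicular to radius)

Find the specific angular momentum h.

With v perpendicular to r, h = r · v.
h = 1.198e+11 · 3.211 m²/s ≈ 3.847e+11 m²/s.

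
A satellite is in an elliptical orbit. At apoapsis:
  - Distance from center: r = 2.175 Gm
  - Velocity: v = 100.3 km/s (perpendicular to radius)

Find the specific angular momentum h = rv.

Convert to SI: r = 2.175 Gm = 2.175e+09 m; v = 100.3 km/s = 100300 m/s.
With v perpendicular to r, h = r · v.
h = 2.175e+09 · 100300 m²/s ≈ 2.182e+14 m²/s.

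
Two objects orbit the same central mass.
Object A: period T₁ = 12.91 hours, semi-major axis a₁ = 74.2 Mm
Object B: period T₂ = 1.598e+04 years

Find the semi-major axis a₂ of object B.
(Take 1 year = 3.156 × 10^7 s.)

Convert to SI: T₁ = 12.91 hours = 46476 s; a₁ = 74.2 Mm = 7.42e+07 m; T₂ = 1.598e+04 years = 5.04329e+11 s.
Kepler's third law: (T₁/T₂)² = (a₁/a₂)³ ⇒ a₂ = a₁ · (T₂/T₁)^(2/3).
T₂/T₁ = 5.04329e+11 / 46476 = 1.08514e+07.
a₂ = 7.42e+07 · (1.08514e+07)^(2/3) m ≈ 3.637e+12 m = 3.637 Tm.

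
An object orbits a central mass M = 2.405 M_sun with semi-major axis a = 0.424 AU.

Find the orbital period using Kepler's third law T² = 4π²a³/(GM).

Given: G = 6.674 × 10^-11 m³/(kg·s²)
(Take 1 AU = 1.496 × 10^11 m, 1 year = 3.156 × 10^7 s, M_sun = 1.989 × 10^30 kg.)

Convert to SI: a = 0.424 AU = 6.34304e+10 m; M = 2.405 M_sun = 4.78354e+30 kg.
GM = G · M = 6.674e-11 · 4.78354e+30 = 3.19254e+20 m³/s².
Kepler's third law: T = 2π √(a³ / GM).
Substituting a = 6.34304e+10 m and GM = 3.19254e+20 m³/s²:
T = 2π √((6.34304e+10)³ / 3.19254e+20) s
T ≈ 5.618e+06 s = 0.178 years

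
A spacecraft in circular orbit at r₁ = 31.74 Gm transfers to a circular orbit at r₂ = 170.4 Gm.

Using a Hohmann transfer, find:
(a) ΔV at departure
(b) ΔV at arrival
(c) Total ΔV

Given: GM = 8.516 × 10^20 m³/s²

Convert to SI: r₁ = 31.74 Gm = 3.174e+10 m; r₂ = 170.4 Gm = 1.704e+11 m.
Transfer semi-major axis: a_t = (r₁ + r₂)/2 = (3.174e+10 + 1.704e+11)/2 = 1.0107e+11 m.
Circular speeds: v₁ = √(GM/r₁) = 163800 m/s, v₂ = √(GM/r₂) = 70694.1 m/s.
Transfer speeds (vis-viva v² = GM(2/r − 1/a_t)): v₁ᵗ = 212686 m/s, v₂ᵗ = 39616.4 m/s.
(a) ΔV₁ = |v₁ᵗ − v₁| ≈ 4.889e+04 m/s = 48.89 km/s.
(b) ΔV₂ = |v₂ − v₂ᵗ| ≈ 3.108e+04 m/s = 31.08 km/s.
(c) ΔV_total = ΔV₁ + ΔV₂ ≈ 7.996e+04 m/s = 79.96 km/s.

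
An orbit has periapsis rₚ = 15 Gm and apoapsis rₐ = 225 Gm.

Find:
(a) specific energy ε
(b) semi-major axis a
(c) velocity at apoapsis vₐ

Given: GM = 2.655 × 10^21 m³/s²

Convert to SI: rₚ = 15 Gm = 1.5e+10 m; rₐ = 225 Gm = 2.25e+11 m.
(a) With a = (rₚ + rₐ)/2 = 1.2e+11 m, ε = −GM/(2a) = −2.655e+21/(2 · 1.2e+11) J/kg ≈ -1.106e+10 J/kg
(b) a = (rₚ + rₐ)/2 = (1.5e+10 + 2.25e+11)/2 ≈ 1.2e+11 m
(c) With a = (rₚ + rₐ)/2 = 1.2e+11 m, vₐ = √(GM (2/rₐ − 1/a)) = √(2.655e+21 · (2/2.25e+11 − 1/1.2e+11)) m/s ≈ 3.841e+04 m/s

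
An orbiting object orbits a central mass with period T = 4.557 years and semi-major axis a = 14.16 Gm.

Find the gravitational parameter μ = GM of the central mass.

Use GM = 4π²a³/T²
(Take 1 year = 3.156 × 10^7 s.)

Convert to SI: T = 4.557 years = 1.43819e+08 s; a = 14.16 Gm = 1.416e+10 m.
GM = 4π² · a³ / T².
GM = 4π² · (1.416e+10)³ / (1.43819e+08)² m³/s² ≈ 5.419e+15 m³/s² = 5.419 × 10^15 m³/s².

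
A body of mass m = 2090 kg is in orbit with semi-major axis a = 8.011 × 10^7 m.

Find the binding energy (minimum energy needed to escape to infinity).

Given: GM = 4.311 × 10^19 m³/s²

Total orbital energy is E = −GMm/(2a); binding energy is E_bind = −E = GMm/(2a).
E_bind = 4.311e+19 · 2090 / (2 · 8.011e+07) J ≈ 5.624e+14 J = 562.4 TJ.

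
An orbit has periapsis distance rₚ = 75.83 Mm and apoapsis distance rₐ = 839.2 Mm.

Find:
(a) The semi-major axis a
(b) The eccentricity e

Convert to SI: rₚ = 75.83 Mm = 7.583e+07 m; rₐ = 839.2 Mm = 8.392e+08 m.
(a) a = (rₚ + rₐ) / 2 = (7.583e+07 + 8.392e+08) / 2 ≈ 4.575e+08 m = 457.5 Mm.
(b) e = (rₐ − rₚ) / (rₐ + rₚ) = (8.392e+08 − 7.583e+07) / (8.392e+08 + 7.583e+07) ≈ 0.8343.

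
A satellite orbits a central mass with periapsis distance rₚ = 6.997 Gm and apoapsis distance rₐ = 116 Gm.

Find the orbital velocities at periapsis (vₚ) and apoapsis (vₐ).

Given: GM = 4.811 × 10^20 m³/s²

Convert to SI: rₚ = 6.997 Gm = 6.997e+09 m; rₐ = 116 Gm = 1.16e+11 m.
Use the vis-viva equation v² = GM(2/r − 1/a) with a = (rₚ + rₐ)/2 = (6.997e+09 + 1.16e+11)/2 = 6.14985e+10 m.
vₚ = √(GM · (2/rₚ − 1/a)) = √(4.811e+20 · (2/6.997e+09 − 1/6.14985e+10)) m/s ≈ 3.601e+05 m/s = 360.1 km/s.
vₐ = √(GM · (2/rₐ − 1/a)) = √(4.811e+20 · (2/1.16e+11 − 1/6.14985e+10)) m/s ≈ 2.172e+04 m/s = 21.72 km/s.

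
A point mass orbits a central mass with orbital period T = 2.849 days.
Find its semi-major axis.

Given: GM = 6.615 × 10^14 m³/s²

Convert to SI: T = 2.849 days = 246154 s.
Invert Kepler's third law: a = (GM · T² / (4π²))^(1/3).
Substituting T = 246154 s and GM = 6.615e+14 m³/s²:
a = (6.615e+14 · (246154)² / (4π²))^(1/3) m
a ≈ 1.005e+08 m = 100.5 Mm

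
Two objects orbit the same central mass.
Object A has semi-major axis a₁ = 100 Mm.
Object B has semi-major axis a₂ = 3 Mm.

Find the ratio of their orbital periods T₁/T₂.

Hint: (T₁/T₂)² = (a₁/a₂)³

Convert to SI: a₁ = 100 Mm = 1e+08 m; a₂ = 3 Mm = 3e+06 m.
From Kepler's third law, (T₁/T₂)² = (a₁/a₂)³, so T₁/T₂ = (a₁/a₂)^(3/2).
a₁/a₂ = 1e+08 / 3e+06 = 33.3333.
T₁/T₂ = (33.3333)^(3/2) ≈ 192.5.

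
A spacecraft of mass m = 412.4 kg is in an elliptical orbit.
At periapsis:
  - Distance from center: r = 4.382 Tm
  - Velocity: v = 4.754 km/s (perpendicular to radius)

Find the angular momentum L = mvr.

Convert to SI: r = 4.382 Tm = 4.382e+12 m; v = 4.754 km/s = 4754 m/s.
Since v is perpendicular to r, L = m · v · r.
L = 412.4 · 4754 · 4.382e+12 kg·m²/s ≈ 8.591e+18 kg·m²/s.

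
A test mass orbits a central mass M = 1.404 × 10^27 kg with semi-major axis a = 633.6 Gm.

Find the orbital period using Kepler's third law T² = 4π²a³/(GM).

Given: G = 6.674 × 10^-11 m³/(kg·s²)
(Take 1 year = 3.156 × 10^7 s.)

Convert to SI: a = 633.6 Gm = 6.336e+11 m.
GM = G · M = 6.674e-11 · 1.404e+27 = 9.3703e+16 m³/s².
Kepler's third law: T = 2π √(a³ / GM).
Substituting a = 6.336e+11 m and GM = 9.3703e+16 m³/s²:
T = 2π √((6.336e+11)³ / 9.3703e+16) s
T ≈ 1.035e+10 s = 328 years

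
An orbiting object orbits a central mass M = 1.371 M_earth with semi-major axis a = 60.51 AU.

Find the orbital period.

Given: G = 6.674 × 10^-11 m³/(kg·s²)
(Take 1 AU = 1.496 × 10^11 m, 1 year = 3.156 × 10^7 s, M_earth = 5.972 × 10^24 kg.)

Convert to SI: a = 60.51 AU = 9.0523e+12 m; M = 1.371 M_earth = 8.18761e+24 kg.
GM = G · M = 6.674e-11 · 8.18761e+24 = 5.46441e+14 m³/s².
Kepler's third law: T = 2π √(a³ / GM).
Substituting a = 9.0523e+12 m and GM = 5.46441e+14 m³/s²:
T = 2π √((9.0523e+12)³ / 5.46441e+14) s
T ≈ 7.321e+12 s = 2.32e+05 years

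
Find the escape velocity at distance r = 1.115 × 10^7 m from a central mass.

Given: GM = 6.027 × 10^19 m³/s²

Escape velocity comes from setting total energy to zero: ½v² − GM/r = 0 ⇒ v_esc = √(2GM / r).
v_esc = √(2 · 6.027e+19 / 1.115e+07) m/s ≈ 3.288e+06 m/s = 3288 km/s.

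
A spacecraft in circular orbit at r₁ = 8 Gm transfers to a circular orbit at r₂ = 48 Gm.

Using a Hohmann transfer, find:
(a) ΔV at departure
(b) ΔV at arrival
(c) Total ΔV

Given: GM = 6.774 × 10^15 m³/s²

Convert to SI: r₁ = 8 Gm = 8e+09 m; r₂ = 48 Gm = 4.8e+10 m.
Transfer semi-major axis: a_t = (r₁ + r₂)/2 = (8e+09 + 4.8e+10)/2 = 2.8e+10 m.
Circular speeds: v₁ = √(GM/r₁) = 920.19 m/s, v₂ = √(GM/r₂) = 375.666 m/s.
Transfer speeds (vis-viva v² = GM(2/r − 1/a_t)): v₁ᵗ = 1204.81 m/s, v₂ᵗ = 200.802 m/s.
(a) ΔV₁ = |v₁ᵗ − v₁| ≈ 284.6 m/s = 284.6 m/s.
(b) ΔV₂ = |v₂ − v₂ᵗ| ≈ 174.9 m/s = 174.9 m/s.
(c) ΔV_total = ΔV₁ + ΔV₂ ≈ 459.5 m/s = 459.5 m/s.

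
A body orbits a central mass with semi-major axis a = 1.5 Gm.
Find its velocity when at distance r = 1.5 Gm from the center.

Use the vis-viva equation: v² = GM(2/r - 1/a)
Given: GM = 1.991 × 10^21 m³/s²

Convert to SI: a = 1.5 Gm = 1.5e+09 m; r = 1.5 Gm = 1.5e+09 m.
Vis-viva: v = √(GM · (2/r − 1/a)).
2/r − 1/a = 2/1.5e+09 − 1/1.5e+09 = 6.66667e-10 m⁻¹.
v = √(1.991e+21 · 6.66667e-10) m/s ≈ 1.152e+06 m/s = 1152 km/s.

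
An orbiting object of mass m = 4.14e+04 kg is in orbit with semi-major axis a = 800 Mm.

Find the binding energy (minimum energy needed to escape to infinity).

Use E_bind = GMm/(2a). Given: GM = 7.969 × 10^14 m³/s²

Convert to SI: a = 800 Mm = 8e+08 m.
Total orbital energy is E = −GMm/(2a); binding energy is E_bind = −E = GMm/(2a).
E_bind = 7.969e+14 · 4.14e+04 / (2 · 8e+08) J ≈ 2.062e+10 J = 20.62 GJ.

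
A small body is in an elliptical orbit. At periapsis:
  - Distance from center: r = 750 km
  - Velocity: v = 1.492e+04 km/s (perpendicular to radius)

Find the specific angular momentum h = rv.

Convert to SI: r = 750 km = 750000 m; v = 1.492e+04 km/s = 1.492e+07 m/s.
With v perpendicular to r, h = r · v.
h = 750000 · 1.492e+07 m²/s ≈ 1.119e+13 m²/s.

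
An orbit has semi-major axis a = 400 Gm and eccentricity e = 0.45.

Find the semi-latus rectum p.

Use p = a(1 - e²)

Convert to SI: a = 400 Gm = 4e+11 m.
p = a (1 − e²).
p = 4e+11 · (1 − (0.45)²) = 4e+11 · 0.7975 ≈ 3.19e+11 m = 319 Gm.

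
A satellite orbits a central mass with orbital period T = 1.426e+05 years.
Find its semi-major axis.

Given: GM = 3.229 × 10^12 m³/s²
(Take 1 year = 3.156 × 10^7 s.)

Convert to SI: T = 1.426e+05 years = 4.50046e+12 s.
Invert Kepler's third law: a = (GM · T² / (4π²))^(1/3).
Substituting T = 4.50046e+12 s and GM = 3.229e+12 m³/s²:
a = (3.229e+12 · (4.50046e+12)² / (4π²))^(1/3) m
a ≈ 1.183e+12 m = 1.183 × 10^12 m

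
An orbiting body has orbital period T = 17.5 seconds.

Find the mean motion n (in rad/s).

n = 2π / T.
n = 2π / 17.5 s ≈ 0.359 rad/s.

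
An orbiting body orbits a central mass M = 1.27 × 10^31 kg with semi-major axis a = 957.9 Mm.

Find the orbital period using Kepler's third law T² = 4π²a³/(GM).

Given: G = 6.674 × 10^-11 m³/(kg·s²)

Convert to SI: a = 957.9 Mm = 9.579e+08 m.
GM = G · M = 6.674e-11 · 1.27e+31 = 8.47598e+20 m³/s².
Kepler's third law: T = 2π √(a³ / GM).
Substituting a = 9.579e+08 m and GM = 8.47598e+20 m³/s²:
T = 2π √((9.579e+08)³ / 8.47598e+20) s
T ≈ 6398 s = 1.777 hours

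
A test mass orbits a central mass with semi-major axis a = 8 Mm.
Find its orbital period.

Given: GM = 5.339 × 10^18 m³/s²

Convert to SI: a = 8 Mm = 8e+06 m.
Kepler's third law: T = 2π √(a³ / GM).
Substituting a = 8e+06 m and GM = 5.339e+18 m³/s²:
T = 2π √((8e+06)³ / 5.339e+18) s
T ≈ 61.53 s = 1.025 minutes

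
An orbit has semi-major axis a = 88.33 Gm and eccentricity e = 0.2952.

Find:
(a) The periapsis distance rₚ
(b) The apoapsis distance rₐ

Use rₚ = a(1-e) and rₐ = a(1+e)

Convert to SI: a = 88.33 Gm = 8.833e+10 m.
(a) rₚ = a(1 − e) = 8.833e+10 · (1 − 0.2952) = 8.833e+10 · 0.7048 ≈ 6.225e+10 m = 62.25 Gm.
(b) rₐ = a(1 + e) = 8.833e+10 · (1 + 0.2952) = 8.833e+10 · 1.2952 ≈ 1.144e+11 m = 114.4 Gm.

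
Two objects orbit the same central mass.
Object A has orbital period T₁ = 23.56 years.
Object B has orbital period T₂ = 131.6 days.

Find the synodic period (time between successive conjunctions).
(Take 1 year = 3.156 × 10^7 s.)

Convert to SI: T₁ = 23.56 years = 7.43554e+08 s; T₂ = 131.6 days = 1.13702e+07 s.
T_syn = |T₁ · T₂ / (T₁ − T₂)|.
T_syn = |7.43554e+08 · 1.13702e+07 / (7.43554e+08 − 1.13702e+07)| s ≈ 1.155e+07 s = 133.6 days.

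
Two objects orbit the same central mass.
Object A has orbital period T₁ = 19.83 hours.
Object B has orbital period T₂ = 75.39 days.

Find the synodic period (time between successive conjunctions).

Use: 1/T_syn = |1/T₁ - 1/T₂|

Convert to SI: T₁ = 19.83 hours = 71388 s; T₂ = 75.39 days = 6.5137e+06 s.
T_syn = |T₁ · T₂ / (T₁ − T₂)|.
T_syn = |71388 · 6.5137e+06 / (71388 − 6.5137e+06)| s ≈ 7.218e+04 s = 20.05 hours.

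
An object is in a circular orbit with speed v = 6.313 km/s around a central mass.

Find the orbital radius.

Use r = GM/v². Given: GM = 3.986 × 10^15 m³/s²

Convert to SI: v = 6.313 km/s = 6313 m/s.
For a circular orbit, v² = GM / r, so r = GM / v².
r = 3.986e+15 / (6313)² m ≈ 1e+08 m = 100 Mm.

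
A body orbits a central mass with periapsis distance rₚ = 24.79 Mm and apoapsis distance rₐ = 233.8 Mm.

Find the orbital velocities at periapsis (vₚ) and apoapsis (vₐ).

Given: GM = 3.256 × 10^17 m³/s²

Convert to SI: rₚ = 24.79 Mm = 2.479e+07 m; rₐ = 233.8 Mm = 2.338e+08 m.
Use the vis-viva equation v² = GM(2/r − 1/a) with a = (rₚ + rₐ)/2 = (2.479e+07 + 2.338e+08)/2 = 1.29295e+08 m.
vₚ = √(GM · (2/rₚ − 1/a)) = √(3.256e+17 · (2/2.479e+07 − 1/1.29295e+08)) m/s ≈ 1.541e+05 m/s = 154.1 km/s.
vₐ = √(GM · (2/rₐ − 1/a)) = √(3.256e+17 · (2/2.338e+08 − 1/1.29295e+08)) m/s ≈ 1.634e+04 m/s = 16.34 km/s.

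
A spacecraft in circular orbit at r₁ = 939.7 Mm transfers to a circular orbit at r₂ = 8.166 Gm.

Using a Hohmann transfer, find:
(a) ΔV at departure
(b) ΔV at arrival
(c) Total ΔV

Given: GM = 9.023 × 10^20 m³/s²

Convert to SI: r₁ = 939.7 Mm = 9.397e+08 m; r₂ = 8.166 Gm = 8.166e+09 m.
Transfer semi-major axis: a_t = (r₁ + r₂)/2 = (9.397e+08 + 8.166e+09)/2 = 4.55285e+09 m.
Circular speeds: v₁ = √(GM/r₁) = 979898 m/s, v₂ = √(GM/r₂) = 332407 m/s.
Transfer speeds (vis-viva v² = GM(2/r − 1/a_t)): v₁ᵗ = 1.31233e+06 m/s, v₂ᵗ = 151016 m/s.
(a) ΔV₁ = |v₁ᵗ − v₁| ≈ 3.324e+05 m/s = 332.4 km/s.
(b) ΔV₂ = |v₂ − v₂ᵗ| ≈ 1.814e+05 m/s = 181.4 km/s.
(c) ΔV_total = ΔV₁ + ΔV₂ ≈ 5.138e+05 m/s = 513.8 km/s.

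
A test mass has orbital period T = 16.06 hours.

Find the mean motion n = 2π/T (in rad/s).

Convert to SI: T = 16.06 hours = 57816 s.
n = 2π / T.
n = 2π / 57816 s ≈ 0.0001087 rad/s.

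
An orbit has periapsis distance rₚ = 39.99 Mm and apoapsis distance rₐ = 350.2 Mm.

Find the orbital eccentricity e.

Convert to SI: rₚ = 39.99 Mm = 3.999e+07 m; rₐ = 350.2 Mm = 3.502e+08 m.
e = (rₐ − rₚ) / (rₐ + rₚ).
e = (3.502e+08 − 3.999e+07) / (3.502e+08 + 3.999e+07) = 3.1021e+08 / 3.9019e+08 ≈ 0.795.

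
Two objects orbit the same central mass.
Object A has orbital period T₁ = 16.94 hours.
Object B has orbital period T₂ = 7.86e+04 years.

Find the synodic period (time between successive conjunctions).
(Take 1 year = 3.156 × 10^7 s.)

Convert to SI: T₁ = 16.94 hours = 60984 s; T₂ = 7.86e+04 years = 2.48062e+12 s.
T_syn = |T₁ · T₂ / (T₁ − T₂)|.
T_syn = |60984 · 2.48062e+12 / (60984 − 2.48062e+12)| s ≈ 6.098e+04 s = 16.94 hours.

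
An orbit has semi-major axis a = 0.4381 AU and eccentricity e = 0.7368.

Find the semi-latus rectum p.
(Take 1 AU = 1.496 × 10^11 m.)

Convert to SI: a = 0.4381 AU = 6.55398e+10 m.
p = a (1 − e²).
p = 6.55398e+10 · (1 − (0.7368)²) = 6.55398e+10 · 0.457126 ≈ 2.996e+10 m = 0.2003 AU.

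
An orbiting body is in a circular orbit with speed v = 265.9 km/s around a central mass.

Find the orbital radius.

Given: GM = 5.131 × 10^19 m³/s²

Convert to SI: v = 265.9 km/s = 265900 m/s.
For a circular orbit, v² = GM / r, so r = GM / v².
r = 5.131e+19 / (265900)² m ≈ 7.257e+08 m = 725.7 Mm.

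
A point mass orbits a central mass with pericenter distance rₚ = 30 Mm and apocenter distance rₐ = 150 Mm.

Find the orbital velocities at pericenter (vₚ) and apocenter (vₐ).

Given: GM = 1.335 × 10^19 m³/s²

Convert to SI: rₚ = 30 Mm = 3e+07 m; rₐ = 150 Mm = 1.5e+08 m.
Use the vis-viva equation v² = GM(2/r − 1/a) with a = (rₚ + rₐ)/2 = (3e+07 + 1.5e+08)/2 = 9e+07 m.
vₚ = √(GM · (2/rₚ − 1/a)) = √(1.335e+19 · (2/3e+07 − 1/9e+07)) m/s ≈ 8.612e+05 m/s = 861.2 km/s.
vₐ = √(GM · (2/rₐ − 1/a)) = √(1.335e+19 · (2/1.5e+08 − 1/9e+07)) m/s ≈ 1.722e+05 m/s = 172.2 km/s.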